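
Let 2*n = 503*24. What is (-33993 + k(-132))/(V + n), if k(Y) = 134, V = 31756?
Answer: -33859/37792 ≈ -0.89593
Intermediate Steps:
n = 6036 (n = (503*24)/2 = (½)*12072 = 6036)
(-33993 + k(-132))/(V + n) = (-33993 + 134)/(31756 + 6036) = -33859/37792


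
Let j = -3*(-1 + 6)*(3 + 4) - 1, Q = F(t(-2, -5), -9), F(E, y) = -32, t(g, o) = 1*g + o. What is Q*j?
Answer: 3392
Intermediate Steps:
t(g, o) = g + o
Q = -32
j = -106 (j = -15*7 - 1 = -3*35 - 1 = -105 - 1 = -106)
Q*j = -32*(-106) = 3392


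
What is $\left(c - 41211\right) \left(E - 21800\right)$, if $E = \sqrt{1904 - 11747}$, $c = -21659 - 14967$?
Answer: $1696846600 - 77837 i \sqrt{9843} \approx 1.6968 \cdot 10^{9} - 7.7224 \cdot 10^{6} i$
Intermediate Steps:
$c = -36626$ ($c = -21659 - 14967 = -36626$)
$E = i \sqrt{9843}$ ($E = \sqrt{-9843} = i \sqrt{9843} \approx 99.212 i$)
$\left(c - 41211\right) \left(E - 21800\right) = \left(-36626 - 41211\right) \left(i \sqrt{9843} - 21800\right) = - 77837 \left(-21800 + i \sqrt{9843}\right) = 1696846600 - 77837 i \sqrt{9843}$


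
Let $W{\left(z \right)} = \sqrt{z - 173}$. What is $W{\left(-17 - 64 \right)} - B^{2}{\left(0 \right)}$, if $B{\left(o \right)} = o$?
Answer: $i \sqrt{254} \approx 15.937 i$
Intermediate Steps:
$W{\left(z \right)} = \sqrt{-173 + z}$
$W{\left(-17 - 64 \right)} - B^{2}{\left(0 \right)} = \sqrt{-173 - 81} - 0^{2} = \sqrt{-173 - 81} - 0 = \sqrt{-254} + 0 = i \sqrt{254} + 0 = i \sqrt{254}$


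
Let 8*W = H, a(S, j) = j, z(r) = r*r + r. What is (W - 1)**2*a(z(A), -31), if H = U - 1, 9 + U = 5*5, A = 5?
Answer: -1519/64 ≈ -23.734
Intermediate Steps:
U = 16 (U = -9 + 5*5 = -9 + 25 = 16)
z(r) = r + r**2 (z(r) = r**2 + r = r + r**2)
H = 15 (H = 16 - 1 = 15)
W = 15/8 (W = (1/8)*15 = 15/8 ≈ 1.8750)
(W - 1)**2*a(z(A), -31) = (15/8 - 1)**2*(-31) = (7/8)**2*(-31) = (49/64)*(-31) = -1519/64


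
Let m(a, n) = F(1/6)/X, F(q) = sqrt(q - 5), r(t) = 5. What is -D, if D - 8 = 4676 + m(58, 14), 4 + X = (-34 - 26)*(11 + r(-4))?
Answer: -4684 + I*sqrt(174)/5784 ≈ -4684.0 + 0.0022806*I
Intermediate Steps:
F(q) = sqrt(-5 + q)
X = -964 (X = -4 + (-34 - 26)*(11 + 5) = -4 - 60*16 = -4 - 960 = -964)
m(a, n) = -I*sqrt(174)/5784 (m(a, n) = sqrt(-5 + 1/6)/(-964) = sqrt(-5 + 1/6)*(-1/964) = sqrt(-29/6)*(-1/964) = (I*sqrt(174)/6)*(-1/964) = -I*sqrt(174)/5784)
D = 4684 - I*sqrt(174)/5784 (D = 8 + (4676 - I*sqrt(174)/5784) = 4684 - I*sqrt(174)/5784 ≈ 4684.0 - 0.0022806*I)
-D = -(4684 - I*sqrt(174)/5784) = -4684 + I*sqrt(174)/5784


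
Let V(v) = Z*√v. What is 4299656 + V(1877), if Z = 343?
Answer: 4299656 + 343*√1877 ≈ 4.3145e+6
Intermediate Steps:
V(v) = 343*√v
4299656 + V(1877) = 4299656 + 343*√1877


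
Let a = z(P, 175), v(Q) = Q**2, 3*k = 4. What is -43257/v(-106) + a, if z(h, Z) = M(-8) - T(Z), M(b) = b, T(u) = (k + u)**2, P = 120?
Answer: -3145491781/101124 ≈ -31105.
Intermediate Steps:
k = 4/3 (k = (1/3)*4 = 4/3 ≈ 1.3333)
T(u) = (4/3 + u)**2
z(h, Z) = -8 - (4 + 3*Z)**2/9
a = -279913/9 (a = -8 - (4 + 3*175)**2/9 = -8 - (4 + 525)**2/9 = -8 - 1/9*529**2 = -8 - 1/9*279841 = -8 - 279841/9 = -279913/9 ≈ -31101.)
-43257/v(-106) + a = -43257/((-106)**2) - 279913/9 = -43257/11236 - 279913/9 = -3145491781/101124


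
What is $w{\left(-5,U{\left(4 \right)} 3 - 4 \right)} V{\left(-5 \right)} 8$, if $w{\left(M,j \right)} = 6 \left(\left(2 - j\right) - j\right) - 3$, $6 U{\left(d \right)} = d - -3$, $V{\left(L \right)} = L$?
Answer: $-600$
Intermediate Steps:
$U{\left(d \right)} = \frac{1}{2} + \frac{d}{6}$ ($U{\left(d \right)} = \frac{d - -3}{6} = \frac{d + 3}{6} = \frac{3 + d}{6} = \frac{1}{2} + \frac{d}{6}$)
$w{\left(M,j \right)} = 9 - 12 j$ ($w{\left(M,j \right)} = 6 \left(2 - 2 j\right) - 3 = \left(12 - 12 j\right) - 3 = 9 - 12 j$)
$w{\left(-5,U{\left(4 \right)} 3 - 4 \right)} V{\left(-5 \right)} 8 = \left(9 - 12 \left(\left(\frac{1}{2} + \frac{1}{6} \cdot 4\right) 3 - 4\right)\right) \left(-5\right) 8 = \left(9 - 12 \left(\left(\frac{1}{2} + \frac{2}{3}\right) 3 - 4\right)\right) \left(-5\right) 8 = \left(9 - 12 \left(\frac{7}{6} \cdot 3 - 4\right)\right) \left(-5\right) 8 = \left(9 - 12 \left(\frac{7}{2} - 4\right)\right) \left(-5\right) 8 = \left(9 - -6\right) \left(-5\right) 8 = \left(9 + 6\right) \left(-5\right) 8 = 15 \left(-5\right) 8 = \left(-75\right) 8 = -600$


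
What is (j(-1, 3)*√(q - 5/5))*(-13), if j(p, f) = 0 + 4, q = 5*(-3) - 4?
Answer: -104*I*√5 ≈ -232.55*I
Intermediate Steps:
q = -19 (q = -15 - 4 = -19)
j(p, f) = 4
(j(-1, 3)*√(q - 5/5))*(-13) = (4*√(-19 - 5/5))*(-13) = (4*√(-19 - 5*⅕))*(-13) = (4*√(-19 - 1))*(-13) = (4*√(-20))*(-13) = (4*(2*I*√5))*(-13) = (8*I*√5)*(-13) = -104*I*√5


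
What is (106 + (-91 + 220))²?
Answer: 55225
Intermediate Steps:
(106 + (-91 + 220))² = (106 + 129)² = 235² = 55225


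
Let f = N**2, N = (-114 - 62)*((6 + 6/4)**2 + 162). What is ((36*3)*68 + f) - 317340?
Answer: 1475171748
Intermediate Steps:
N = -38412 (N = -176*((6 + 6*(1/4))**2 + 162) = -176*((6 + 3/2)**2 + 162) = -176*((15/2)**2 + 162) = -176*(225/4 + 162) = -176*873/4 = -38412)
f = 1475481744 (f = (-38412)**2 = 1475481744)
((36*3)*68 + f) - 317340 = ((36*3)*68 + 1475481744) - 317340 = (108*68 + 1475481744) - 317340 = (7344 + 1475481744) - 317340 = 1475489088 - 317340 = 1475171748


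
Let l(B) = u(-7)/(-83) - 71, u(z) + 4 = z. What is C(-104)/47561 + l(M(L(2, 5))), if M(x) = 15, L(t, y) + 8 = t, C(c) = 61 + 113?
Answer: -279739360/3947563 ≈ -70.864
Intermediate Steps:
u(z) = -4 + z
C(c) = 174
L(t, y) = -8 + t
l(B) = -5882/83 (l(B) = (-4 - 7)/(-83) - 71 = -11*(-1/83) - 71 = 11/83 - 71 = -5882/83)
C(-104)/47561 + l(M(L(2, 5))) = 174/47561 - 5882/83 = -279739360/3947563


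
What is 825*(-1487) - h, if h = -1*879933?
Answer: -346842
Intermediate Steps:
h = -879933
825*(-1487) - h = 825*(-1487) - 1*(-879933) = -1226775 + 879933 = -346842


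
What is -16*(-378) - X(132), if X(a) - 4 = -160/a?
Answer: 199492/33 ≈ 6045.2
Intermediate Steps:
X(a) = 4 - 160/a
-16*(-378) - X(132) = -16*(-378) - (4 - 160/132) = 6048 - (4 - 160*1/132) = 6048 - (4 - 40/33) = 6048 - 1*92/33 = 6048 - 92/33 = 199492/33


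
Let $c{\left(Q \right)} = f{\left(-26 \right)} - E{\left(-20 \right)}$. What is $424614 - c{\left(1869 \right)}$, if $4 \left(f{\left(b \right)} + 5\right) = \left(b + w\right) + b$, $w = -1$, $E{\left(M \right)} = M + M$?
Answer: $\frac{1698369}{4} \approx 4.2459 \cdot 10^{5}$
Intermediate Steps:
$E{\left(M \right)} = 2 M$
$f{\left(b \right)} = - \frac{21}{4} + \frac{b}{2}$ ($f{\left(b \right)} = -5 + \frac{\left(b - 1\right) + b}{4} = -5 + \frac{\left(-1 + b\right) + b}{4} = -5 + \frac{-1 + 2 b}{4} = -5 + \left(- \frac{1}{4} + \frac{b}{2}\right) = - \frac{21}{4} + \frac{b}{2}$)
$c{\left(Q \right)} = \frac{87}{4}$ ($c{\left(Q \right)} = \left(- \frac{21}{4} + \frac{1}{2} \left(-26\right)\right) - 2 \left(-20\right) = \left(- \frac{21}{4} - 13\right) - -40 = - \frac{73}{4} + 40 = \frac{87}{4}$)
$424614 - c{\left(1869 \right)} = 424614 - \frac{87}{4} = \frac{1698369}{4}$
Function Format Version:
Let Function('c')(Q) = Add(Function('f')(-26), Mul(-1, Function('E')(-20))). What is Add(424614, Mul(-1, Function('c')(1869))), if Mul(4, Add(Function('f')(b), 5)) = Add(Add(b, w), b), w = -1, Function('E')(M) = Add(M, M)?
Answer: Rational(1698369, 4) ≈ 4.2459e+5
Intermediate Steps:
Function('E')(M) = Mul(2, M)
Function('f')(b) = Add(Rational(-21, 4), Mul(Rational(1, 2), b)) (Function('f')(b) = Add(-5, Mul(Rational(1, 4), Add(Add(b, -1), b))) = Add(-5, Mul(Rational(1, 4), Add(Add(-1, b), b))) = Add(-5, Mul(Rational(1, 4), Add(-1, Mul(2, b)))) = Add(-5, Add(Rational(-1, 4), Mul(Rational(1, 2), b))) = Add(Rational(-21, 4), Mul(Rational(1, 2), b)))
Function('c')(Q) = Rational(87, 4) (Function('c')(Q) = Add(Add(Rational(-21, 4), Mul(Rational(1, 2), -26)), Mul(-1, Mul(2, -20))) = Add(Add(Rational(-21, 4), -13), Mul(-1, -40)) = Add(Rational(-73, 4), 40) = Rational(87, 4))
Add(424614, Mul(-1, Function('c')(1869))) = Add(424614, Mul(-1, Rational(87, 4))) = Add(424614, Rational(-87, 4)) = Rational(1698369, 4)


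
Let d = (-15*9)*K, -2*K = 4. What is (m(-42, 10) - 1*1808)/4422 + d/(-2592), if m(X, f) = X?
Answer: -18485/35376 ≈ -0.52253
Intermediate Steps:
K = -2 (K = -½*4 = -2)
d = 270 (d = -15*9*(-2) = -135*(-2) = 270)
(m(-42, 10) - 1*1808)/4422 + d/(-2592) = (-42 - 1*1808)/4422 + 270/(-2592) = (-42 - 1808)*(1/4422) + 270*(-1/2592) = -1850*1/4422 - 5/48 = -925/2211 - 5/48 = -18485/35376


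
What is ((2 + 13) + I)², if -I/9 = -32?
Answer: 91809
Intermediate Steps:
I = 288 (I = -9*(-32) = 288)
((2 + 13) + I)² = ((2 + 13) + 288)² = (15 + 288)² = 303² = 91809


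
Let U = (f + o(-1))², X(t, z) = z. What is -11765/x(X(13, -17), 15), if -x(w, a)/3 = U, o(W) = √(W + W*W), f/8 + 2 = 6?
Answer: 11765/3072 ≈ 3.8298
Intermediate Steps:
f = 32 (f = -16 + 8*6 = -16 + 48 = 32)
o(W) = √(W + W²)
U = 1024 (U = (32 + √(-(1 - 1)))² = (32 + √(-1*0))² = (32 + √0)² = (32 + 0)² = 32² = 1024)
x(w, a) = -3072 (x(w, a) = -3*1024 = -3072)
-11765/x(X(13, -17), 15) = -11765/(-3072) = -11765*(-1/3072) = 11765/3072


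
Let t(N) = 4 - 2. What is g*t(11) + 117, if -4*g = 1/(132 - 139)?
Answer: 1639/14 ≈ 117.07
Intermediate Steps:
g = 1/28 (g = -1/(4*(132 - 139)) = -¼/(-7) = -¼*(-⅐) = 1/28 ≈ 0.035714)
t(N) = 2
g*t(11) + 117 = (1/28)*2 + 117 = 1/14 + 117 = 1639/14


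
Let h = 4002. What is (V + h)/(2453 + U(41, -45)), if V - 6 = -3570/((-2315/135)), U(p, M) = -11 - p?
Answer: 1952094/1111663 ≈ 1.7560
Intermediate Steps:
V = 99168/463 (V = 6 - 3570/((-2315/135)) = 6 - 3570/((-2315*1/135)) = 6 - 3570/(-463/27) = 6 - 3570*(-27/463) = 6 + 96390/463 = 99168/463 ≈ 214.19)
(V + h)/(2453 + U(41, -45)) = (99168/463 + 4002)/(2453 + (-11 - 1*41)) = 1952094/(463*(2453 + (-11 - 41))) = 1952094/(463*(2453 - 52)) = (1952094/463)/2401 = (1952094/463)*(1/2401) = 1952094/1111663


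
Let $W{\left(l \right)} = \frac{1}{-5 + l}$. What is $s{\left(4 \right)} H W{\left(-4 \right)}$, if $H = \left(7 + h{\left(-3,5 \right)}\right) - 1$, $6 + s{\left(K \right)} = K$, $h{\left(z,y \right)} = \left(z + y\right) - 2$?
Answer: $\frac{4}{3} \approx 1.3333$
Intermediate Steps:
$h{\left(z,y \right)} = -2 + y + z$ ($h{\left(z,y \right)} = \left(y + z\right) - 2 = -2 + y + z$)
$s{\left(K \right)} = -6 + K$
$H = 6$ ($H = \left(7 - 0\right) - 1 = \left(7 + 0\right) - 1 = 7 - 1 = 6$)
$s{\left(4 \right)} H W{\left(-4 \right)} = \frac{\left(-6 + 4\right) 6}{-5 - 4} = \frac{\left(-2\right) 6}{-9} = \left(-12\right) \left(- \frac{1}{9}\right) = \frac{4}{3}$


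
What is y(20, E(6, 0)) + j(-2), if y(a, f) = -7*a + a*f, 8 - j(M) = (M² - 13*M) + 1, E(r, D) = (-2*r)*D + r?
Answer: -43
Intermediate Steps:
E(r, D) = r - 2*D*r (E(r, D) = -2*D*r + r = r - 2*D*r)
j(M) = 7 - M² + 13*M (j(M) = 8 - ((M² - 13*M) + 1) = 8 - (1 + M² - 13*M) = 8 + (-1 - M² + 13*M) = 7 - M² + 13*M)
y(20, E(6, 0)) + j(-2) = 20*(-7 + 6*(1 - 2*0)) + (7 - 1*(-2)² + 13*(-2)) = 20*(-7 + 6*(1 + 0)) + (7 - 1*4 - 26) = 20*(-7 + 6*1) + (7 - 4 - 26) = 20*(-7 + 6) - 23 = 20*(-1) - 23 = -20 - 23 = -43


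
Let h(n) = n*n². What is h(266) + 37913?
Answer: 18859009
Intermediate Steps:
h(n) = n³
h(266) + 37913 = 266³ + 37913 = 18821096 + 37913 = 18859009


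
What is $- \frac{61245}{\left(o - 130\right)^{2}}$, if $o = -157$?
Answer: $- \frac{61245}{82369} \approx -0.74354$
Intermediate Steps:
$- \frac{61245}{\left(o - 130\right)^{2}} = - \frac{61245}{\left(-157 - 130\right)^{2}} = - \frac{61245}{\left(-287\right)^{2}} = - \frac{61245}{82369}$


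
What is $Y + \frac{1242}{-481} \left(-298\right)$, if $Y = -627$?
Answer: $\frac{68529}{481} \approx 142.47$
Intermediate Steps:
$Y + \frac{1242}{-481} \left(-298\right) = -627 + \frac{1242}{-481} \left(-298\right) = -627 + 1242 \left(- \frac{1}{481}\right) \left(-298\right) = -627 - - \frac{370116}{481} = -627 + \frac{370116}{481} = \frac{68529}{481}$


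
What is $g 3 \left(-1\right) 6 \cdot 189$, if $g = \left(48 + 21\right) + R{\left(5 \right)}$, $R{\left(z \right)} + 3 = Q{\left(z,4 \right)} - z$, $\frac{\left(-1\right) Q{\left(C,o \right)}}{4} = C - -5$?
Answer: $-71442$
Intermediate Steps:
$Q{\left(C,o \right)} = -20 - 4 C$ ($Q{\left(C,o \right)} = - 4 \left(C - -5\right) = - 4 \left(C + 5\right) = - 4 \left(5 + C\right) = -20 - 4 C$)
$R{\left(z \right)} = -23 - 5 z$ ($R{\left(z \right)} = -3 - \left(20 + 5 z\right) = -23 - 5 z$)
$g = 21$ ($g = \left(48 + 21\right) - 48 = 69 - 48 = 21$)
$g 3 \left(-1\right) 6 \cdot 189 = 21 \cdot 3 \left(-1\right) 6 \cdot 189 = 21 \left(\left(-3\right) 6\right) 189 = 21 \left(-18\right) 189 = \left(-378\right) 189 = -71442$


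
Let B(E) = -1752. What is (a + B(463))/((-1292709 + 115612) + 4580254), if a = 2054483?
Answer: 2052731/3403157 ≈ 0.60318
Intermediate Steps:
(a + B(463))/((-1292709 + 115612) + 4580254) = (2054483 - 1752)/((-1292709 + 115612) + 4580254) = 2052731/(-1177097 + 4580254) = 2052731/3403157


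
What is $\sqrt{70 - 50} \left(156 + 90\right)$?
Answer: $492 \sqrt{5} \approx 1100.1$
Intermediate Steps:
$\sqrt{70 - 50} \left(156 + 90\right) = \sqrt{20} \cdot 246 = 2 \sqrt{5} \cdot 246 = 492 \sqrt{5}$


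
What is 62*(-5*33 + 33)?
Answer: -8184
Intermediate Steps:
62*(-5*33 + 33) = 62*(-165 + 33) = 62*(-132) = -8184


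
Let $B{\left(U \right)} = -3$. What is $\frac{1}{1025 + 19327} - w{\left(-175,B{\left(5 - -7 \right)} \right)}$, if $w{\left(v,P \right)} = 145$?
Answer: $- \frac{2951039}{20352} \approx -145.0$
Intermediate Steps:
$\frac{1}{1025 + 19327} - w{\left(-175,B{\left(5 - -7 \right)} \right)} = \frac{1}{1025 + 19327} - 145 = \frac{1}{20352} - 145 = - \frac{2951039}{20352}$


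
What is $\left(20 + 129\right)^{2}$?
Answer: $22201$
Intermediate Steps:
$\left(20 + 129\right)^{2} = 149^{2} = 22201$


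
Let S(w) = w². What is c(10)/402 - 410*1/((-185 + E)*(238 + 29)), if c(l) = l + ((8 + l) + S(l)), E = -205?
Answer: 224891/697671 ≈ 0.32235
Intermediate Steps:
c(l) = 8 + l² + 2*l (c(l) = l + ((8 + l) + l²) = l + (8 + l + l²) = 8 + l² + 2*l)
c(10)/402 - 410*1/((-185 + E)*(238 + 29)) = (8 + 10² + 2*10)/402 - 410*1/((-185 - 205)*(238 + 29)) = (8 + 100 + 20)*(1/402) - 410/(267*(-390)) = 128*(1/402) - 410/(-104130) = 64/201 - 410*(-1/104130) = 64/201 + 41/10413 = 224891/697671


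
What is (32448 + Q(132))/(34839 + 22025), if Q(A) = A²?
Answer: 3117/3554 ≈ 0.87704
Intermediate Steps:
(32448 + Q(132))/(34839 + 22025) = (32448 + 132²)/(34839 + 22025) = (32448 + 17424)/56864 = 49872*(1/56864) = 3117/3554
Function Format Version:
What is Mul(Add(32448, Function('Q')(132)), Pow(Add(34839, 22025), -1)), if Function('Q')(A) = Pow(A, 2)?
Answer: Rational(3117, 3554) ≈ 0.87704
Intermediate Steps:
Mul(Add(32448, Function('Q')(132)), Pow(Add(34839, 22025), -1)) = Mul(Add(32448, Pow(132, 2)), Pow(Add(34839, 22025), -1)) = Mul(Add(32448, 17424), Pow(56864, -1)) = Mul(49872, Rational(1, 56864)) = Rational(3117, 3554)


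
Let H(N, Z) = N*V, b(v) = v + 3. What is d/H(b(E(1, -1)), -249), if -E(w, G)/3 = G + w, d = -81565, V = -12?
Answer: 81565/36 ≈ 2265.7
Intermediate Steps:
E(w, G) = -3*G - 3*w (E(w, G) = -3*(G + w) = -3*G - 3*w)
b(v) = 3 + v
H(N, Z) = -12*N (H(N, Z) = N*(-12) = -12*N)
d/H(b(E(1, -1)), -249) = -81565*(-1/(12*(3 + (-3*(-1) - 3*1)))) = -81565*(-1/(12*(3 + (3 - 3)))) = -81565*(-1/(12*(3 + 0))) = -81565/((-12*3)) = -81565/(-36) = -81565*(-1/36) = 81565/36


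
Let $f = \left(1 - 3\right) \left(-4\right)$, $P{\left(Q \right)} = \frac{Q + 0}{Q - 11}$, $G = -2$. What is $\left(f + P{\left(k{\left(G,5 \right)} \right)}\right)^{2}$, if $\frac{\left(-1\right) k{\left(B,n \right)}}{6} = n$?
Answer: $\frac{128164}{1681} \approx 76.243$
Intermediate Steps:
$k{\left(B,n \right)} = - 6 n$
$P{\left(Q \right)} = \frac{Q}{-11 + Q}$
$f = 8$ ($f = \left(-2\right) \left(-4\right) = 8$)
$\left(f + P{\left(k{\left(G,5 \right)} \right)}\right)^{2} = \left(8 + \frac{\left(-6\right) 5}{-11 - 30}\right)^{2} = \left(8 - \frac{30}{-11 - 30}\right)^{2} = \left(8 - \frac{30}{-41}\right)^{2} = \left(8 - - \frac{30}{41}\right)^{2} = \left(8 + \frac{30}{41}\right)^{2} = \left(\frac{358}{41}\right)^{2} = \frac{128164}{1681}$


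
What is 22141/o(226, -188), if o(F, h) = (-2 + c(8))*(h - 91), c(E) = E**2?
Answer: -22141/17298 ≈ -1.2800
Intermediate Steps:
o(F, h) = -5642 + 62*h (o(F, h) = (-2 + 8**2)*(h - 91) = (-2 + 64)*(-91 + h) = 62*(-91 + h) = -5642 + 62*h)
22141/o(226, -188) = 22141/(-5642 + 62*(-188)) = 22141/(-5642 - 11656) = 22141/(-17298) = 22141*(-1/17298) = -22141/17298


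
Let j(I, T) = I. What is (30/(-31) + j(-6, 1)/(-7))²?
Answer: 576/47089 ≈ 0.012232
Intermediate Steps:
(30/(-31) + j(-6, 1)/(-7))² = (30/(-31) - 6/(-7))² = (30*(-1/31) - 6*(-⅐))² = (-30/31 + 6/7)² = (-24/217)² = 576/47089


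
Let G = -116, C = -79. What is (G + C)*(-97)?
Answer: 18915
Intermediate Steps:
(G + C)*(-97) = (-116 - 79)*(-97) = -195*(-97) = 18915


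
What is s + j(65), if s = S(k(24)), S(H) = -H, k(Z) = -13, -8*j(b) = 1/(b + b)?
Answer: 13519/1040 ≈ 12.999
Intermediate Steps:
j(b) = -1/(16*b) (j(b) = -1/(8*(b + b)) = -1/(2*b)/8 = -1/(16*b))
s = 13 (s = -1*(-13) = 13)
s + j(65) = 13 - 1/16/65 = 13 - 1/16*1/65 = 13 - 1/1040 = 13519/1040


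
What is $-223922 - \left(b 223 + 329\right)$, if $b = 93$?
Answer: $-244990$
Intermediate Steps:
$-223922 - \left(b 223 + 329\right) = -223922 - \left(93 \cdot 223 + 329\right) = -223922 - \left(20739 + 329\right) = -223922 - 21068 = -244990$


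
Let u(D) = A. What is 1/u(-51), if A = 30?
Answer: 1/30 ≈ 0.033333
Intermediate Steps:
u(D) = 30
1/u(-51) = 1/30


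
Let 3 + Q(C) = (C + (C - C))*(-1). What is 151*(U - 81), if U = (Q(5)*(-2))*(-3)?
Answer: -19479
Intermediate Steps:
Q(C) = -3 - C (Q(C) = -3 + (C + (C - C))*(-1) = -3 + (C + 0)*(-1) = -3 + C*(-1) = -3 - C)
U = -48 (U = ((-3 - 1*5)*(-2))*(-3) = ((-3 - 5)*(-2))*(-3) = -8*(-2)*(-3) = 16*(-3) = -48)
151*(U - 81) = 151*(-48 - 81) = 151*(-129) = -19479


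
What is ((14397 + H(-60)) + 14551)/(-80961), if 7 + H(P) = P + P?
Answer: -9607/26987 ≈ -0.35599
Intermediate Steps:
H(P) = -7 + 2*P (H(P) = -7 + (P + P) = -7 + 2*P)
((14397 + H(-60)) + 14551)/(-80961) = ((14397 + (-7 + 2*(-60))) + 14551)/(-80961) = ((14397 + (-7 - 120)) + 14551)*(-1/80961) = ((14397 - 127) + 14551)*(-1/80961) = (14270 + 14551)*(-1/80961) = 28821*(-1/80961) = -9607/26987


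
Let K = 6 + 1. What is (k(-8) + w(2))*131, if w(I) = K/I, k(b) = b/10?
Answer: 3537/10 ≈ 353.70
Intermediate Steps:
k(b) = b/10 (k(b) = b*(⅒) = b/10)
K = 7
w(I) = 7/I
(k(-8) + w(2))*131 = ((⅒)*(-8) + 7/2)*131 = (-⅘ + 7*(½))*131 = (-⅘ + 7/2)*131 = (27/10)*131 = 3537/10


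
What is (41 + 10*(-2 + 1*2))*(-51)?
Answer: -2091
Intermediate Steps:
(41 + 10*(-2 + 1*2))*(-51) = (41 + 10*(-2 + 2))*(-51) = (41 + 10*0)*(-51) = (41 + 0)*(-51) = 41*(-51) = -2091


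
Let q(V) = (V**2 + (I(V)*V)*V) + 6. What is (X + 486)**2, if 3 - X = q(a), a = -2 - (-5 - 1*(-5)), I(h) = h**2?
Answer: 214369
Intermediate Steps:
a = -2 (a = -2 - (-5 + 5) = -2 - 1*0 = -2 + 0 = -2)
q(V) = 6 + V**2 + V**4 (q(V) = (V**2 + (V**2*V)*V) + 6 = (V**2 + V**3*V) + 6 = (V**2 + V**4) + 6 = 6 + V**2 + V**4)
X = -23 (X = 3 - (6 + (-2)**2 + (-2)**4) = 3 - (6 + 4 + 16) = 3 - 1*26 = 3 - 26 = -23)
(X + 486)**2 = (-23 + 486)**2 = 463**2 = 214369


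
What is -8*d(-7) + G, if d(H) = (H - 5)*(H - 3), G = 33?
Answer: -927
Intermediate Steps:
d(H) = (-5 + H)*(-3 + H)
-8*d(-7) + G = -8*(15 + (-7)**2 - 8*(-7)) + 33 = -8*(15 + 49 + 56) + 33 = -8*120 + 33 = -960 + 33 = -927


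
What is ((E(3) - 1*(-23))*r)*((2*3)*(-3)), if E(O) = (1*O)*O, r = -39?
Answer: 22464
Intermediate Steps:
E(O) = O**2 (E(O) = O*O = O**2)
((E(3) - 1*(-23))*r)*((2*3)*(-3)) = ((3**2 - 1*(-23))*(-39))*((2*3)*(-3)) = ((9 + 23)*(-39))*(6*(-3)) = (32*(-39))*(-18) = -1248*(-18) = 22464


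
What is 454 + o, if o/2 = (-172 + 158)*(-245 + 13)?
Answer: 6950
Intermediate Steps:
o = 6496 (o = 2*((-172 + 158)*(-245 + 13)) = 2*(-14*(-232)) = 2*3248 = 6496)
454 + o = 454 + 6496 = 6950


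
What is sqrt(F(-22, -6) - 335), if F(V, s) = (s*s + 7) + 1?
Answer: I*sqrt(291) ≈ 17.059*I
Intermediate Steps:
F(V, s) = 8 + s**2 (F(V, s) = (s**2 + 7) + 1 = (7 + s**2) + 1 = 8 + s**2)
sqrt(F(-22, -6) - 335) = sqrt((8 + (-6)**2) - 335) = sqrt((8 + 36) - 335) = sqrt(44 - 335) = sqrt(-291) = I*sqrt(291)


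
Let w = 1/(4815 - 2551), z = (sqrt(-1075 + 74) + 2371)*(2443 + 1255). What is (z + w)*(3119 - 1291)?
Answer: 9071750209241/566 + 6759944*I*sqrt(1001) ≈ 1.6028e+10 + 2.1387e+8*I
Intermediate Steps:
z = 8767958 + 3698*I*sqrt(1001) (z = (sqrt(-1001) + 2371)*3698 = (I*sqrt(1001) + 2371)*3698 = (2371 + I*sqrt(1001))*3698 = 8767958 + 3698*I*sqrt(1001) ≈ 8.768e+6 + 1.17e+5*I)
w = 1/2264 ≈ 0.00044170
(z + w)*(3119 - 1291) = ((8767958 + 3698*I*sqrt(1001)) + 1/2264)*(3119 - 1291) = (19850656913/2264 + 3698*I*sqrt(1001))*1828 = 9071750209241/566 + 6759944*I*sqrt(1001)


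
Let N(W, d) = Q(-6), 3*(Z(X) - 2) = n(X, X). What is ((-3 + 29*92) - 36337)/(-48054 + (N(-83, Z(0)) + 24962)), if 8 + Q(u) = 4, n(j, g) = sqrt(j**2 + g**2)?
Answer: 4209/2887 ≈ 1.4579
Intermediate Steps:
n(j, g) = sqrt(g**2 + j**2)
Z(X) = 2 + sqrt(2)*sqrt(X**2)/3 (Z(X) = 2 + sqrt(X**2 + X**2)/3 = 2 + sqrt(2*X**2)/3 = 2 + (sqrt(2)*sqrt(X**2))/3 = 2 + sqrt(2)*sqrt(X**2)/3)
Q(u) = -4 (Q(u) = -8 + 4 = -4)
N(W, d) = -4
((-3 + 29*92) - 36337)/(-48054 + (N(-83, Z(0)) + 24962)) = ((-3 + 29*92) - 36337)/(-48054 + (-4 + 24962)) = ((-3 + 2668) - 36337)/(-48054 + 24958) = (2665 - 36337)/(-23096) = -33672*(-1/23096) = 4209/2887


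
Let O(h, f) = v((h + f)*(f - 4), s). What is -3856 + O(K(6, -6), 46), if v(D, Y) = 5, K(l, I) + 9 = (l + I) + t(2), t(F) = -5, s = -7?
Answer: -3851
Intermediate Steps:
K(l, I) = -14 + I + l (K(l, I) = -9 + ((l + I) - 5) = -9 + ((I + l) - 5) = -9 + (-5 + I + l) = -14 + I + l)
O(h, f) = 5
-3856 + O(K(6, -6), 46) = -3856 + 5 = -3851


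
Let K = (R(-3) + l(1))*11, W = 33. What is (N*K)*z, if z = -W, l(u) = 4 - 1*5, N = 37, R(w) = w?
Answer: 53724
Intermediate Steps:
l(u) = -1 (l(u) = 4 - 5 = -1)
z = -33 (z = -1*33 = -33)
K = -44 (K = (-3 - 1)*11 = -4*11 = -44)
(N*K)*z = (37*(-44))*(-33) = -1628*(-33) = 53724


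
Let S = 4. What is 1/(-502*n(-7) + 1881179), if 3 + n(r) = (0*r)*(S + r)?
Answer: 1/1882685 ≈ 5.3116e-7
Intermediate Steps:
n(r) = -3 (n(r) = -3 + (0*r)*(4 + r) = -3 + 0*(4 + r) = -3 + 0 = -3)
1/(-502*n(-7) + 1881179) = 1/(-502*(-3) + 1881179) = 1/(1506 + 1881179) = 1/1882685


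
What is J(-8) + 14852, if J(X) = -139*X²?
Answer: 5956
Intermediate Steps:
J(-8) + 14852 = -139*(-8)² + 14852 = -139*64 + 14852 = -8896 + 14852 = 5956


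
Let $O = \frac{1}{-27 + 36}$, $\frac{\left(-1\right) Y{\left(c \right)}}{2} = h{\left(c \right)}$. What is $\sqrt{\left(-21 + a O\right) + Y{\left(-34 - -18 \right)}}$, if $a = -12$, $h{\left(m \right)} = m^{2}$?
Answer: $\frac{i \sqrt{4809}}{3} \approx 23.116 i$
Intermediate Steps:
$Y{\left(c \right)} = - 2 c^{2}$
$O = \frac{1}{9} \approx 0.11111$
$\sqrt{\left(-21 + a O\right) + Y{\left(-34 - -18 \right)}} = \sqrt{\left(-21 - \frac{4}{3}\right) - 2 \left(-34 - -18\right)^{2}} = \sqrt{\left(-21 - \frac{4}{3}\right) - 2 \left(-34 + 18\right)^{2}} = \sqrt{- \frac{67}{3} - 2 \left(-16\right)^{2}} = \sqrt{- \frac{67}{3} - 512} = \sqrt{- \frac{1603}{3}} = \frac{i \sqrt{4809}}{3}$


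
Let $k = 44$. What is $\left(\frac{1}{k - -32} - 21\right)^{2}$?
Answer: $\frac{2544025}{5776} \approx 440.45$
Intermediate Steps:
$\left(\frac{1}{k - -32} - 21\right)^{2} = \left(\frac{1}{44 - -32} - 21\right)^{2} = \left(\frac{1}{44 + 32} - 21\right)^{2} = \left(\frac{1}{76} - 21\right)^{2} = \left(- \frac{1595}{76}\right)^{2} = \frac{2544025}{5776}$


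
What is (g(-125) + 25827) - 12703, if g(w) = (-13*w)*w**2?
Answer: 25403749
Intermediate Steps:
g(w) = -13*w**3
(g(-125) + 25827) - 12703 = (-13*(-125)**3 + 25827) - 12703 = (-13*(-1953125) + 25827) - 12703 = (25390625 + 25827) - 12703 = 25416452 - 12703 = 25403749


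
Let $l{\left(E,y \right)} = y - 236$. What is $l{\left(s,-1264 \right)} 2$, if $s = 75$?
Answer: $-3000$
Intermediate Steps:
$l{\left(E,y \right)} = -236 + y$ ($l{\left(E,y \right)} = y - 236 = -236 + y$)
$l{\left(s,-1264 \right)} 2 = \left(-236 - 1264\right) 2 = \left(-1500\right) 2 = -3000$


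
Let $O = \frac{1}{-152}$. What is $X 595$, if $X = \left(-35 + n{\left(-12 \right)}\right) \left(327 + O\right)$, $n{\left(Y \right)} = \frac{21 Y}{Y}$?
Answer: $- \frac{207012995}{76} \approx -2.7239 \cdot 10^{6}$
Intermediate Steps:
$O = - \frac{1}{152} \approx -0.0065789$
$n{\left(Y \right)} = 21$
$X = - \frac{347921}{76}$ ($X = \left(-35 + 21\right) \left(327 - \frac{1}{152}\right) = \left(-14\right) \frac{49703}{152} = - \frac{347921}{76} \approx -4577.9$)
$X 595 = \left(- \frac{347921}{76}\right) 595 = - \frac{207012995}{76}$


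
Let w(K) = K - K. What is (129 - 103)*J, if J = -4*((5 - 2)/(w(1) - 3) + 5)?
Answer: -416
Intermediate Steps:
w(K) = 0
J = -16 (J = -4*((5 - 2)/(0 - 3) + 5) = -4*(3/(-3) + 5) = -4*(3*(-⅓) + 5) = -4*(-1 + 5) = -4*4 = -16)
(129 - 103)*J = (129 - 103)*(-16) = 26*(-16) = -416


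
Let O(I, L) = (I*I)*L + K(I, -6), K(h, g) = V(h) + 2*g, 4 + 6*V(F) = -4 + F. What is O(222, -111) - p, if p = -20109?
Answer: -16351174/3 ≈ -5.4504e+6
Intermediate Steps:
V(F) = -4/3 + F/6 (V(F) = -⅔ + (-4 + F)/6 = -⅔ + (-⅔ + F/6) = -4/3 + F/6)
K(h, g) = -4/3 + 2*g + h/6 (K(h, g) = (-4/3 + h/6) + 2*g = -4/3 + 2*g + h/6)
O(I, L) = -40/3 + I/6 + L*I² (O(I, L) = (I*I)*L + (-4/3 + 2*(-6) + I/6) = I²*L + (-4/3 - 12 + I/6) = L*I² + (-40/3 + I/6) = -40/3 + I/6 + L*I²)
O(222, -111) - p = (-40/3 + (⅙)*222 - 111*222²) - 1*(-20109) = (-40/3 + 37 - 111*49284) + 20109 = (-40/3 + 37 - 5470524) + 20109 = -16411501/3 + 20109 = -16351174/3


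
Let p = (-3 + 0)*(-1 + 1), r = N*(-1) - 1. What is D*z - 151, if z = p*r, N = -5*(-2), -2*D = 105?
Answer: -151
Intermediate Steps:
D = -105/2 (D = -½*105 = -105/2 ≈ -52.500)
N = 10
r = -11 (r = 10*(-1) - 1 = -10 - 1 = -11)
p = 0 (p = -3*0 = 0)
z = 0 (z = 0*(-11) = 0)
D*z - 151 = -105/2*0 - 151 = 0 - 151 = -151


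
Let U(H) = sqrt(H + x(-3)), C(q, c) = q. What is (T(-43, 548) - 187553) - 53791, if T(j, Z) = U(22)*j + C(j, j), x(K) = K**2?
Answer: -241387 - 43*sqrt(31) ≈ -2.4163e+5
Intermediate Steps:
U(H) = sqrt(9 + H) (U(H) = sqrt(H + (-3)**2) = sqrt(H + 9) = sqrt(9 + H))
T(j, Z) = j + j*sqrt(31) (T(j, Z) = sqrt(9 + 22)*j + j = sqrt(31)*j + j = j*sqrt(31) + j = j + j*sqrt(31))
(T(-43, 548) - 187553) - 53791 = (-43*(1 + sqrt(31)) - 187553) - 53791 = ((-43 - 43*sqrt(31)) - 187553) - 53791 = (-187596 - 43*sqrt(31)) - 53791 = -241387 - 43*sqrt(31)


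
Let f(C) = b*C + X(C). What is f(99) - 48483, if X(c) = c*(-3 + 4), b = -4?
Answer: -48780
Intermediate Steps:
X(c) = c (X(c) = c*1 = c)
f(C) = -3*C (f(C) = -4*C + C = -3*C)
f(99) - 48483 = -3*99 - 48483 = -297 - 48483 = -48780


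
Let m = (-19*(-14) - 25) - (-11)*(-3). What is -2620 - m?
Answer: -2828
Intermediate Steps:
m = 208 (m = (266 - 25) - 1*33 = 241 - 33 = 208)
-2620 - m = -2620 - 1*208 = -2620 - 208 = -2828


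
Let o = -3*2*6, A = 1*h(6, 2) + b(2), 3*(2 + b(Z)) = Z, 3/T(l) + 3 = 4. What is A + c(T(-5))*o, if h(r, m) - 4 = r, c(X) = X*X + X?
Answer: -1270/3 ≈ -423.33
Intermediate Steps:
T(l) = 3 (T(l) = 3/(-3 + 4) = 3/1 = 3*1 = 3)
c(X) = X + X**2 (c(X) = X**2 + X = X + X**2)
h(r, m) = 4 + r
b(Z) = -2 + Z/3
A = 26/3 (A = 1*(4 + 6) + (-2 + (1/3)*2) = 1*10 + (-2 + 2/3) = 10 - 4/3 = 26/3 ≈ 8.6667)
o = -36 (o = -6*6 = -36)
A + c(T(-5))*o = 26/3 + (3*(1 + 3))*(-36) = 26/3 + (3*4)*(-36) = 26/3 + 12*(-36) = 26/3 - 432 = -1270/3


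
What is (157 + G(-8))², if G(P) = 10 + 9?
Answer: 30976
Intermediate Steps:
G(P) = 19
(157 + G(-8))² = (157 + 19)² = 176² = 30976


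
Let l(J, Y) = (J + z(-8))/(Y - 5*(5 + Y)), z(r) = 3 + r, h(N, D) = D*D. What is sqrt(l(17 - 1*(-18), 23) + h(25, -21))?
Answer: sqrt(670371)/39 ≈ 20.994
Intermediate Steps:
h(N, D) = D**2
l(J, Y) = (-5 + J)/(-25 - 4*Y) (l(J, Y) = (J + (3 - 8))/(Y - 5*(5 + Y)) = (J - 5)/(Y + (-25 - 5*Y)) = (-5 + J)/(-25 - 4*Y))
sqrt(l(17 - 1*(-18), 23) + h(25, -21)) = sqrt((5 - (17 - 1*(-18)))/(25 + 4*23) + (-21)**2) = sqrt((5 - (17 + 18))/(25 + 92) + 441) = sqrt((5 - 1*35)/117 + 441) = sqrt((5 - 35)/117 + 441) = sqrt((1/117)*(-30) + 441) = sqrt(-10/39 + 441) = sqrt(17189/39) = sqrt(670371)/39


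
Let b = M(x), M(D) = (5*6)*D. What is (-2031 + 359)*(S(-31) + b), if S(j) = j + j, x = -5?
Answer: 354464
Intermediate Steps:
M(D) = 30*D
b = -150 (b = 30*(-5) = -150)
S(j) = 2*j
(-2031 + 359)*(S(-31) + b) = (-2031 + 359)*(2*(-31) - 150) = -1672*(-62 - 150) = -1672*(-212) = 354464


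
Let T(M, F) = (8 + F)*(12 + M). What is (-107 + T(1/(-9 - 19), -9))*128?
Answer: -106592/7 ≈ -15227.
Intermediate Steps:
(-107 + T(1/(-9 - 19), -9))*128 = (-107 + (96 + 8/(-9 - 19) + 12*(-9) - 9/(-9 - 19)))*128 = (-107 + (96 + 8/(-28) - 108 - 9/(-28)))*128 = (-107 + (96 + 8*(-1/28) - 108 - 9*(-1/28)))*128 = (-107 + (96 - 2/7 - 108 + 9/28))*128 = (-107 - 335/28)*128 = -3331/28*128 = -106592/7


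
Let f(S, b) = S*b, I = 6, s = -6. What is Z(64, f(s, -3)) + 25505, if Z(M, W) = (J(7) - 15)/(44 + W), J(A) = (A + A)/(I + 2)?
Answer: 6325187/248 ≈ 25505.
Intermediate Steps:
J(A) = A/4 (J(A) = (A + A)/(6 + 2) = (2*A)/8 = (2*A)*(⅛) = A/4)
Z(M, W) = -53/(4*(44 + W)) (Z(M, W) = ((¼)*7 - 15)/(44 + W) = (7/4 - 15)/(44 + W) = -53/(4*(44 + W)))
Z(64, f(s, -3)) + 25505 = -53/(176 + 4*(-6*(-3))) + 25505 = -53/(176 + 4*18) + 25505 = -53/(176 + 72) + 25505 = -53/248 + 25505 = 6325187/248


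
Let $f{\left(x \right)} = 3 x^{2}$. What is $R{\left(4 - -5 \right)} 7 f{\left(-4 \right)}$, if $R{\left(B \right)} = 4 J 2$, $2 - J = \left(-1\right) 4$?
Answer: $16128$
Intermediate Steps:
$J = 6$ ($J = 2 - \left(-1\right) 4 = 2 - -4 = 2 + 4 = 6$)
$R{\left(B \right)} = 48$ ($R{\left(B \right)} = 4 \cdot 6 \cdot 2 = 24 \cdot 2 = 48$)
$R{\left(4 - -5 \right)} 7 f{\left(-4 \right)} = 48 \cdot 7 \cdot 3 \left(-4\right)^{2} = 336 \cdot 3 \cdot 16 = 336 \cdot 48 = 16128$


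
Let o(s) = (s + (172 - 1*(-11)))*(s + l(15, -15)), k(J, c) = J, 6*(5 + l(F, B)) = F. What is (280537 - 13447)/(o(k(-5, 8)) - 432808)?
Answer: -267090/434143 ≈ -0.61521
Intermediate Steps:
l(F, B) = -5 + F/6
o(s) = (183 + s)*(-5/2 + s) (o(s) = (s + (172 - 1*(-11)))*(s + (-5 + (1/6)*15)) = (s + (172 + 11))*(s + (-5 + 5/2)) = (s + 183)*(s - 5/2) = (183 + s)*(-5/2 + s))
(280537 - 13447)/(o(k(-5, 8)) - 432808) = (280537 - 13447)/((-915/2 + (-5)**2 + (361/2)*(-5)) - 432808) = 267090/((-915/2 + 25 - 1805/2) - 432808) = 267090/(-1335 - 432808) = 267090/(-434143) = 267090*(-1/434143) = -267090/434143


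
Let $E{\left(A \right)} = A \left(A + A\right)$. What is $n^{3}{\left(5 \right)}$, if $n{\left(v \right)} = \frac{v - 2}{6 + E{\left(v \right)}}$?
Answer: $\frac{27}{175616} \approx 0.00015374$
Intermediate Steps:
$E{\left(A \right)} = 2 A^{2}$ ($E{\left(A \right)} = A 2 A = 2 A^{2}$)
$n{\left(v \right)} = \frac{-2 + v}{6 + 2 v^{2}}$ ($n{\left(v \right)} = \frac{v - 2}{6 + 2 v^{2}} = \frac{-2 + v}{6 + 2 v^{2}}$)
$n^{3}{\left(5 \right)} = \left(\frac{-2 + 5}{2 \left(3 + 5^{2}\right)}\right)^{3} = \left(\frac{1}{2} \frac{1}{3 + 25} \cdot 3\right)^{3} = \left(\frac{1}{2} \cdot \frac{1}{28} \cdot 3\right)^{3} = \left(\frac{3}{56}\right)^{3} = \frac{27}{175616}$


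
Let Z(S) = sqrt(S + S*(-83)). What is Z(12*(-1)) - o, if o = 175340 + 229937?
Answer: -405277 + 2*sqrt(246) ≈ -4.0525e+5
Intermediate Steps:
o = 405277
Z(S) = sqrt(82)*sqrt(-S) (Z(S) = sqrt(S - 83*S) = sqrt(-82*S) = sqrt(82)*sqrt(-S))
Z(12*(-1)) - o = sqrt(82)*sqrt(-12*(-1)) - 1*405277 = sqrt(82)*sqrt(-1*(-12)) - 405277 = sqrt(82)*sqrt(12) - 405277 = sqrt(82)*(2*sqrt(3)) - 405277 = 2*sqrt(246) - 405277 = -405277 + 2*sqrt(246)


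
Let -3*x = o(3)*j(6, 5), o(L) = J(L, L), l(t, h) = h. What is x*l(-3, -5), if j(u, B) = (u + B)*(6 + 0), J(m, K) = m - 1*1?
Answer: 220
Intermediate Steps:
J(m, K) = -1 + m (J(m, K) = m - 1 = -1 + m)
o(L) = -1 + L
j(u, B) = 6*B + 6*u (j(u, B) = (B + u)*6 = 6*B + 6*u)
x = -44 (x = -(-1 + 3)*(6*5 + 6*6)/3 = -2*(30 + 36)/3 = -2*66/3 = -⅓*132 = -44)
x*l(-3, -5) = -44*(-5) = 220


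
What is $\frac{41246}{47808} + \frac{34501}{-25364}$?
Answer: $- \frac{75407533}{151575264} \approx -0.49749$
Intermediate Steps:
$\frac{41246}{47808} + \frac{34501}{-25364} = 41246 \cdot \frac{1}{47808} + 34501 \left(- \frac{1}{25364}\right) = \frac{20623}{23904} - \frac{34501}{25364} = - \frac{75407533}{151575264}$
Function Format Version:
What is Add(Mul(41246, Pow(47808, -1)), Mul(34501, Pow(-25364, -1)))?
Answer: Rational(-75407533, 151575264) ≈ -0.49749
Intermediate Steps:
Add(Mul(41246, Pow(47808, -1)), Mul(34501, Pow(-25364, -1))) = Add(Mul(41246, Rational(1, 47808)), Mul(34501, Rational(-1, 25364))) = Add(Rational(20623, 23904), Rational(-34501, 25364)) = Rational(-75407533, 151575264)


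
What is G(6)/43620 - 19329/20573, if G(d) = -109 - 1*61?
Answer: -84662839/89739426 ≈ -0.94343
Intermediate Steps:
G(d) = -170 (G(d) = -109 - 61 = -170)
G(6)/43620 - 19329/20573 = -170/43620 - 19329/20573 = -170*1/43620 - 19329*1/20573 = -17/4362 - 19329/20573 = -84662839/89739426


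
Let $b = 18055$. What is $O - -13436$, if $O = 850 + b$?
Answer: $32341$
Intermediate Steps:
$O = 18905$ ($O = 850 + 18055 = 18905$)
$O - -13436 = 18905 - -13436 = 18905 + 13436 = 32341$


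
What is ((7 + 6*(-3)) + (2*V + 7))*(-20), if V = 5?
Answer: -120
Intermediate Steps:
((7 + 6*(-3)) + (2*V + 7))*(-20) = ((7 + 6*(-3)) + (2*5 + 7))*(-20) = ((7 - 18) + (10 + 7))*(-20) = (-11 + 17)*(-20) = 6*(-20) = -120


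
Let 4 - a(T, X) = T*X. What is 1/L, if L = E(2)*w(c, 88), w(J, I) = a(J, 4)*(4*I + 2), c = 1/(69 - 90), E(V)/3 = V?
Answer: 7/62304 ≈ 0.00011235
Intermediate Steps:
E(V) = 3*V
a(T, X) = 4 - T*X
c = -1/21 (c = 1/(-21) = -1/21 ≈ -0.047619)
w(J, I) = (2 + 4*I)*(4 - 4*J) (w(J, I) = (4 - 1*J*4)*(4*I + 2) = (4 - 4*J)*(2 + 4*I) = (2 + 4*I)*(4 - 4*J))
L = 62304/7 (L = (3*2)*(-8*(1 + 2*88)*(-1 - 1/21)) = 6*(-8*(1 + 176)*(-22/21)) = 6*(-8*177*(-22/21)) = 6*(10384/7) = 62304/7 ≈ 8900.6)
1/L = 1/(62304/7) = 7/62304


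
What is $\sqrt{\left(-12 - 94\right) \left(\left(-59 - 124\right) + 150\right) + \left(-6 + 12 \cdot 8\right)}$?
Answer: $2 \sqrt{897} \approx 59.9$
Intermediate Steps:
$\sqrt{\left(-12 - 94\right) \left(\left(-59 - 124\right) + 150\right) + \left(-6 + 12 \cdot 8\right)} = \sqrt{- 106 \left(-183 + 150\right) + \left(-6 + 96\right)} = \sqrt{\left(-106\right) \left(-33\right) + 90} = \sqrt{3498 + 90} = \sqrt{3588} = 2 \sqrt{897}$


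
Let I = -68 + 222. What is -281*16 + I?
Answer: -4342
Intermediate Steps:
I = 154
-281*16 + I = -281*16 + 154 = -4496 + 154 = -4342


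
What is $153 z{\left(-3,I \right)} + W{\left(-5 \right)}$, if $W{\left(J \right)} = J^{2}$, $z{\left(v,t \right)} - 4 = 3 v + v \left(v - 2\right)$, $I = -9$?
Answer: $1555$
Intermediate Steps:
$z{\left(v,t \right)} = 4 + 3 v + v \left(-2 + v\right)$ ($z{\left(v,t \right)} = 4 + \left(3 v + v \left(v - 2\right)\right) = 4 + \left(3 v + v \left(-2 + v\right)\right) = 4 + 3 v + v \left(-2 + v\right)$)
$153 z{\left(-3,I \right)} + W{\left(-5 \right)} = 153 \left(4 - 3 + \left(-3\right)^{2}\right) + \left(-5\right)^{2} = 153 \left(4 - 3 + 9\right) + 25 = 153 \cdot 10 + 25 = 1530 + 25 = 1555$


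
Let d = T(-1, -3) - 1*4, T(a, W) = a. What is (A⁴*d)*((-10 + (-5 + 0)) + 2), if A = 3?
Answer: 5265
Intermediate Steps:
d = -5 (d = -1 - 1*4 = -1 - 4 = -5)
(A⁴*d)*((-10 + (-5 + 0)) + 2) = (3⁴*(-5))*((-10 + (-5 + 0)) + 2) = (81*(-5))*((-10 - 5) + 2) = -405*(-15 + 2) = -405*(-13) = 5265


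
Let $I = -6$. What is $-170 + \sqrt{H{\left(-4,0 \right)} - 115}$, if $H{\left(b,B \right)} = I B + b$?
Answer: $-170 + i \sqrt{119} \approx -170.0 + 10.909 i$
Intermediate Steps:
$H{\left(b,B \right)} = b - 6 B$ ($H{\left(b,B \right)} = - 6 B + b = b - 6 B$)
$-170 + \sqrt{H{\left(-4,0 \right)} - 115} = -170 + \sqrt{\left(-4 - 0\right) - 115} = -170 + \sqrt{\left(-4 + 0\right) - 115} = -170 + \sqrt{-4 - 115} = -170 + \sqrt{-119} = -170 + i \sqrt{119}$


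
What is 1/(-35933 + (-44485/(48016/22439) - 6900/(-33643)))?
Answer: -1615402288/91628325201649 ≈ -1.7630e-5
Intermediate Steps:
1/(-35933 + (-44485/(48016/22439) - 6900/(-33643))) = 1/(-35933 + (-44485/(48016*(1/22439)) - 6900*(-1/33643))) = 1/(-35933 + (-44485/48016/22439 + 6900/33643)) = 1/(-35933 + (-44485*22439/48016 + 6900/33643)) = 1/(-35933 + (-998198915/48016 + 6900/33643)) = 1/(-35933 - 33582074786945/1615402288) = 1/(-91628325201649/1615402288) = -1615402288/91628325201649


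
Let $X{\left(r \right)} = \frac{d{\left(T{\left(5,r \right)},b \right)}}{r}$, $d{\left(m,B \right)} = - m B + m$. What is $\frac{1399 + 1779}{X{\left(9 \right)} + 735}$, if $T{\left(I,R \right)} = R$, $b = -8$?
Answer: $\frac{1589}{372} \approx 4.2715$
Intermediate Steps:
$d{\left(m,B \right)} = m - B m$ ($d{\left(m,B \right)} = - B m + m = m - B m$)
$X{\left(r \right)} = 9$ ($X{\left(r \right)} = \frac{r \left(1 - -8\right)}{r} = \frac{r \left(1 + 8\right)}{r} = \frac{r 9}{r} = \frac{9 r}{r} = 9$)
$\frac{1399 + 1779}{X{\left(9 \right)} + 735} = \frac{1399 + 1779}{9 + 735} = \frac{3178}{744} = 3178 \cdot \frac{1}{744} = \frac{1589}{372}$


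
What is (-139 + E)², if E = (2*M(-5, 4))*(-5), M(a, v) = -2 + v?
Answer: 25281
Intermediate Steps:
E = -20 (E = (2*(-2 + 4))*(-5) = (2*2)*(-5) = 4*(-5) = -20)
(-139 + E)² = (-139 - 20)² = (-159)² = 25281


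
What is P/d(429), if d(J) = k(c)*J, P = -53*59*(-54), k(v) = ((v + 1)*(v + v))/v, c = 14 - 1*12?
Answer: 9381/143 ≈ 65.601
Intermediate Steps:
c = 2 (c = 14 - 12 = 2)
k(v) = 2 + 2*v (k(v) = ((1 + v)*(2*v))/v = (2*v*(1 + v))/v = 2 + 2*v)
P = 168858 (P = -3127*(-54) = 168858)
d(J) = 6*J (d(J) = (2 + 2*2)*J = (2 + 4)*J = 6*J)
P/d(429) = 168858/((6*429)) = 168858/2574 = 168858*(1/2574) = 9381/143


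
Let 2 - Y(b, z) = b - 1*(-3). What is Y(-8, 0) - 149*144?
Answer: -21449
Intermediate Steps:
Y(b, z) = -1 - b (Y(b, z) = 2 - (b - 1*(-3)) = 2 - (b + 3) = 2 - (3 + b) = 2 + (-3 - b) = -1 - b)
Y(-8, 0) - 149*144 = (-1 - 1*(-8)) - 149*144 = (-1 + 8) - 21456 = 7 - 21456 = -21449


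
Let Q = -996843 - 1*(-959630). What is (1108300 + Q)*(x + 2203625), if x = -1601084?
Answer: 645373832067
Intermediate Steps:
Q = -37213 (Q = -996843 + 959630 = -37213)
(1108300 + Q)*(x + 2203625) = (1108300 - 37213)*(-1601084 + 2203625) = 1071087*602541 = 645373832067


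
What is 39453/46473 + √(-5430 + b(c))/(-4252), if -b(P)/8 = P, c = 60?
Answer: 13151/15491 - I*√5910/4252 ≈ 0.84894 - 0.01808*I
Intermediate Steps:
b(P) = -8*P
39453/46473 + √(-5430 + b(c))/(-4252) = 39453/46473 + √(-5430 - 8*60)/(-4252) = 39453*(1/46473) + √(-5430 - 480)*(-1/4252) = 13151/15491 + √(-5910)*(-1/4252) = 13151/15491 + (I*√5910)*(-1/4252) = 13151/15491 - I*√5910/4252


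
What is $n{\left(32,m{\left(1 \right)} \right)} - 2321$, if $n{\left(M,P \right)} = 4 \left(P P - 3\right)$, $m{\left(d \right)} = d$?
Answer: $-2329$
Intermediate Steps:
$n{\left(M,P \right)} = -12 + 4 P^{2}$ ($n{\left(M,P \right)} = 4 \left(P^{2} - 3\right) = 4 \left(-3 + P^{2}\right) = -12 + 4 P^{2}$)
$n{\left(32,m{\left(1 \right)} \right)} - 2321 = \left(-12 + 4 \cdot 1^{2}\right) - 2321 = \left(-12 + 4 \cdot 1\right) - 2321 = \left(-12 + 4\right) - 2321 = -8 - 2321 = -2329$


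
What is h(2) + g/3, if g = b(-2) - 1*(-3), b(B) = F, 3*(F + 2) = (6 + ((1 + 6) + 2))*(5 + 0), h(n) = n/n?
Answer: 29/3 ≈ 9.6667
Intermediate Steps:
h(n) = 1
F = 23 (F = -2 + ((6 + ((1 + 6) + 2))*(5 + 0))/3 = -2 + ((6 + (7 + 2))*5)/3 = -2 + ((6 + 9)*5)/3 = -2 + (15*5)/3 = -2 + (⅓)*75 = -2 + 25 = 23)
b(B) = 23
g = 26 (g = 23 - 1*(-3) = 23 + 3 = 26)
h(2) + g/3 = 1 + 26/3 = 29/3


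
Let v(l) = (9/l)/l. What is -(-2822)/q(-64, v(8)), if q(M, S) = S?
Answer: 180608/9 ≈ 20068.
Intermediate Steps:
v(l) = 9/l²
-(-2822)/q(-64, v(8)) = -(-2822)/(9/8²) = -(-2822)/(9*(1/64)) = -(-2822)/9/64 = -(-2822)*64/9 = -1*(-180608/9) = 180608/9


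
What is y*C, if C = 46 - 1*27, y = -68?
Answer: -1292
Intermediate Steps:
C = 19 (C = 46 - 27 = 19)
y*C = -68*19 = -1292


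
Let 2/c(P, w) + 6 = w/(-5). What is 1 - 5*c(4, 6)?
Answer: 43/18 ≈ 2.3889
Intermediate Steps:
c(P, w) = 2/(-6 - w/5) (c(P, w) = 2/(-6 + w/(-5)) = 2/(-6 + w*(-⅕)) = 2/(-6 - w/5))
1 - 5*c(4, 6) = 1 - (-50)/(30 + 6) = 1 - (-50)/36 = 1 - 5*(-5/18) = 1 + 25/18 = 43/18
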